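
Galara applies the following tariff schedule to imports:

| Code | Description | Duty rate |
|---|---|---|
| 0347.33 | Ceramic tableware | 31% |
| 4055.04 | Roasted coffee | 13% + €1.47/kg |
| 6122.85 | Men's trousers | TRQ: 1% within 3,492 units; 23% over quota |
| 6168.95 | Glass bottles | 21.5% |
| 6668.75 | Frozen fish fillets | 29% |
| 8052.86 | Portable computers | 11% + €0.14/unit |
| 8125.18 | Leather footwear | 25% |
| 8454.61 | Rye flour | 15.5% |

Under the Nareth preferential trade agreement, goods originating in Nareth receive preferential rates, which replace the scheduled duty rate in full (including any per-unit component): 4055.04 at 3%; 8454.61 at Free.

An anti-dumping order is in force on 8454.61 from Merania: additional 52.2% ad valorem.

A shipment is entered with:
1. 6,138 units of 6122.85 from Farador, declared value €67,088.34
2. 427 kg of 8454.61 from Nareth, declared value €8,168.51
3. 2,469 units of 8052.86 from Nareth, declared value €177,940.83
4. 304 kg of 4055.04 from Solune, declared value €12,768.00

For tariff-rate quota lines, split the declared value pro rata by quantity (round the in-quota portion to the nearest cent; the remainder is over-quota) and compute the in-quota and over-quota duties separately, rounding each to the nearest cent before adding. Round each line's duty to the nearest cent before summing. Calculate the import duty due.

Line 1 (6122.85, Farador, 6,138 units, €67,088.34):
Code 6122.85 is under a tariff-rate quota (threshold 3,492 units). In-quota: 3,492 units at 1%; over-quota: 2,646 units at 23%.
Pro-rata value split: in-quota = €67,088.34 × 3,492/6,138 = €38,167.56; over-quota = €67,088.34 − €38,167.56 = €28,920.78.
In-quota duty = €38,167.56 × 1% = €381.68. Over-quota duty = €28,920.78 × 23% = €6,651.78.
Line duty = €381.68 + €6,651.78 = €7,033.46.
Line 2 (8454.61, Nareth, 427 kg, €8,168.51):
Base rate for 8454.61 is 15.5%.
Origin Nareth qualifies under the Galara–Nareth agreement and 8454.61 is covered: preferential rate Free applies instead.
The additional-duty order on 8454.61 targets Merania, not Nareth; it does not apply.
Duty = €8,168.51 × 0% = €0.00.
Line 3 (8052.86, Nareth, 2,469 units, €177,940.83):
Base rate for 8052.86 is 11% + €0.14/unit.
Origin Nareth is the FTA partner but 8052.86 is not on the preference list; base rate stands.
Duty = €177,940.83 × 11% + 2,469 × €0.14 = €19,919.15.
Line 4 (4055.04, Solune, 304 kg, €12,768.00):
Base rate for 4055.04 is 13% + €1.47/kg.
4055.04 has an FTA preferential rate, but origin Solune is not Nareth; base rate stands.
Duty = €12,768.00 × 13% + 304 × €1.47 = €2,106.72.
Total = €7,033.46 + €0.00 + €19,919.15 + €2,106.72 = €29,059.33.

€29,059.33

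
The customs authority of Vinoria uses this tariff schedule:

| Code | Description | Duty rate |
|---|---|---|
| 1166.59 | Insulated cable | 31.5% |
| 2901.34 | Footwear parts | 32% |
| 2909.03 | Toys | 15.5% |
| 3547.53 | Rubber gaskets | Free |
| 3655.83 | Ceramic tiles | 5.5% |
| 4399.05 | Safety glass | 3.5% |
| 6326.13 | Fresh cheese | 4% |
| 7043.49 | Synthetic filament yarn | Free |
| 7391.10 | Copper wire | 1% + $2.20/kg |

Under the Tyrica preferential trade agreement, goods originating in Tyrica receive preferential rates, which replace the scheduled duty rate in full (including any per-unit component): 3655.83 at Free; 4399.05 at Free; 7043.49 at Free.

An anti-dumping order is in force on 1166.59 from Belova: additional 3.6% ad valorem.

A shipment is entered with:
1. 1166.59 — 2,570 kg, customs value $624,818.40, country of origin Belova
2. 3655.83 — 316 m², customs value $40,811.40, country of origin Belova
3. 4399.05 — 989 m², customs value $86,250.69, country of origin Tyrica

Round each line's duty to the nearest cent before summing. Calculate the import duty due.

Line 1 (1166.59, Belova, 2,570 kg, $624,818.40):
Base rate for 1166.59 is 31.5%.
Additional duty on 1166.59 from Belova: +3.6%. Applied ad valorem rate: 31.5% + 3.6% = 35.1%.
Duty = $624,818.40 × 35.1% = $219,311.26.
Line 2 (3655.83, Belova, 316 m², $40,811.40):
Base rate for 3655.83 is 5.5%.
3655.83 has an FTA preferential rate, but origin Belova is not Tyrica; base rate stands.
Duty = $40,811.40 × 5.5% = $2,244.63.
Line 3 (4399.05, Tyrica, 989 m², $86,250.69):
Base rate for 4399.05 is 3.5%.
Origin Tyrica qualifies under the Vinoria–Tyrica agreement and 4399.05 is covered: preferential rate Free applies instead.
Duty = $86,250.69 × 0% = $0.00.
Total = $219,311.26 + $2,244.63 + $0.00 = $221,555.89.

$221,555.89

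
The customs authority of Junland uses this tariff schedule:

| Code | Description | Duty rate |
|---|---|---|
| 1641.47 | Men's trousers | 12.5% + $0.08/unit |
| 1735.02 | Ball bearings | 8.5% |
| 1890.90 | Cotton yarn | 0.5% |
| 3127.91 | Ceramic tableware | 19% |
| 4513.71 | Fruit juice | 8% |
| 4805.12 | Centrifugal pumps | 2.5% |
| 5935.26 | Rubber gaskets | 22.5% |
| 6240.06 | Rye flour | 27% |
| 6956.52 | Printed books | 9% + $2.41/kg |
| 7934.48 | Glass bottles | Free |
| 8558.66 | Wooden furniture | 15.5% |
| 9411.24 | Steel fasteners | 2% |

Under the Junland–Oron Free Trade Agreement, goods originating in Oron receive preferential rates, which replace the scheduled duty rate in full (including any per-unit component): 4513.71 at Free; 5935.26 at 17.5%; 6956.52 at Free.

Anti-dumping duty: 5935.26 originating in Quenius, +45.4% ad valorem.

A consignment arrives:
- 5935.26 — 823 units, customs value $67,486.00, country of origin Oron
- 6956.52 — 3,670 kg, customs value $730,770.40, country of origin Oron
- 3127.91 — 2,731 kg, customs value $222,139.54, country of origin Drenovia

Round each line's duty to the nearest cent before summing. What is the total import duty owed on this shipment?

$54,016.56

Line 1 (5935.26, Oron, 823 units, $67,486.00):
Base rate for 5935.26 is 22.5%.
Origin Oron qualifies under the Junland–Oron agreement and 5935.26 is covered: preferential rate 17.5% applies instead.
The additional-duty order on 5935.26 targets Quenius, not Oron; it does not apply.
Duty = $67,486.00 × 17.5% = $11,810.05.
Line 2 (6956.52, Oron, 3,670 kg, $730,770.40):
Base rate for 6956.52 is 9% + $2.41/kg.
Origin Oron qualifies under the Junland–Oron agreement and 6956.52 is covered: preferential rate Free applies instead.
Duty = $730,770.40 × 0% = $0.00.
Line 3 (3127.91, Drenovia, 2,731 kg, $222,139.54):
Base rate for 3127.91 is 19%.
Duty = $222,139.54 × 19% = $42,206.51.
Total = $11,810.05 + $0.00 + $42,206.51 = $54,016.56.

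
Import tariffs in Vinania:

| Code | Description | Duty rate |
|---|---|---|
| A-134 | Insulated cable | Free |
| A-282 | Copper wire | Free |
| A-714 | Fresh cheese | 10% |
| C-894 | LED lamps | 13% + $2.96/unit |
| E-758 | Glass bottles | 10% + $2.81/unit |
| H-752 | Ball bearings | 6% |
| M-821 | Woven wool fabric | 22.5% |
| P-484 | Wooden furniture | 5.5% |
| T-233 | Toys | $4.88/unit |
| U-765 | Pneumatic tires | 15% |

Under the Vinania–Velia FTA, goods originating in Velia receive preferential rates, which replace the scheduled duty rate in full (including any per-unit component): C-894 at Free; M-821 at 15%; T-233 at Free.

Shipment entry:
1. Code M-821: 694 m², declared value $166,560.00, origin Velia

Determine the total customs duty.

$24,984.00

Line 1 (M-821, Velia, 694 m², $166,560.00):
Base rate for M-821 is 22.5%.
Origin Velia qualifies under the Vinania–Velia agreement and M-821 is covered: preferential rate 15% applies instead.
Duty = $166,560.00 × 15% = $24,984.00.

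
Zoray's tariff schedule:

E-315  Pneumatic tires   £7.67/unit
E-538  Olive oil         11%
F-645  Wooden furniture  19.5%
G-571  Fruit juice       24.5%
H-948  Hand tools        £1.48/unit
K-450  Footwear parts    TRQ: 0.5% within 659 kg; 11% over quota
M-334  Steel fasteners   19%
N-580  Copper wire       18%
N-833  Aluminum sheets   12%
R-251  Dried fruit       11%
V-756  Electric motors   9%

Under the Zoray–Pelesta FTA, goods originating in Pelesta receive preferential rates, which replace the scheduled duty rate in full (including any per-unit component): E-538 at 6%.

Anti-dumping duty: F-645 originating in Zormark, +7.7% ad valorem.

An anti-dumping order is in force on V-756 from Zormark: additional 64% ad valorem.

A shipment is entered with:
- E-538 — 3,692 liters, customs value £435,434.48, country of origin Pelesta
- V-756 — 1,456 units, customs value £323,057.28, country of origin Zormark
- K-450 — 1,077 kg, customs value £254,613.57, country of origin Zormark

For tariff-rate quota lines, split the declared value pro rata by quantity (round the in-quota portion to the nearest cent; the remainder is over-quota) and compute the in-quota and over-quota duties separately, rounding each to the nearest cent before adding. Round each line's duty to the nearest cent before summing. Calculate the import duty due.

Line 1 (E-538, Pelesta, 3,692 liters, £435,434.48):
Base rate for E-538 is 11%.
Origin Pelesta qualifies under the Zoray–Pelesta agreement and E-538 is covered: preferential rate 6% applies instead.
Duty = £435,434.48 × 6% = £26,126.07.
Line 2 (V-756, Zormark, 1,456 units, £323,057.28):
Base rate for V-756 is 9%.
Additional duty on V-756 from Zormark: +64%. Applied ad valorem rate: 9% + 64% = 73%.
Duty = £323,057.28 × 73% = £235,831.81.
Line 3 (K-450, Zormark, 1,077 kg, £254,613.57):
Code K-450 is under a tariff-rate quota (threshold 659 kg). In-quota: 659 kg at 0.5%; over-quota: 418 kg at 11%.
Pro-rata value split: in-quota = £254,613.57 × 659/1,077 = £155,794.19; over-quota = £254,613.57 − £155,794.19 = £98,819.38.
In-quota duty = £155,794.19 × 0.5% = £778.97. Over-quota duty = £98,819.38 × 11% = £10,870.13.
Line duty = £778.97 + £10,870.13 = £11,649.10.
Total = £26,126.07 + £235,831.81 + £11,649.10 = £273,606.98.

£273,606.98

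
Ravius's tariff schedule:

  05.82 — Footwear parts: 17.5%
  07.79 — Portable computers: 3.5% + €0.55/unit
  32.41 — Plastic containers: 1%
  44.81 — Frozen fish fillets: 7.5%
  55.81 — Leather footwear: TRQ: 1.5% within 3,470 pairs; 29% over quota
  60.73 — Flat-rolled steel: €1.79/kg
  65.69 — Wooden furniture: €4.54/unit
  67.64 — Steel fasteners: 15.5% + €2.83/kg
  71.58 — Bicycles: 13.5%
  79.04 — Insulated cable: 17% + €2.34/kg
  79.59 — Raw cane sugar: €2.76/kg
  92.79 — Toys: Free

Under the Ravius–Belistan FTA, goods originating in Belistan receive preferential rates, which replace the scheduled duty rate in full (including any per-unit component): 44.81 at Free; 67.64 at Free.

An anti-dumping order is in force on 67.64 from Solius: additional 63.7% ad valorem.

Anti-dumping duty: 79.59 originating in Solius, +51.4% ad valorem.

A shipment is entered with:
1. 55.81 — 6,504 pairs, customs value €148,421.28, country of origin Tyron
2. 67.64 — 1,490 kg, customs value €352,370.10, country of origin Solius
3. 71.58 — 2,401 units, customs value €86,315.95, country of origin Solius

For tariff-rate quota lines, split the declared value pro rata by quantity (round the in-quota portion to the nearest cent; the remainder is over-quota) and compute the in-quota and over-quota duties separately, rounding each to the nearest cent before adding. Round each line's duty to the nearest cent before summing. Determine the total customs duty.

Line 1 (55.81, Tyron, 6,504 pairs, €148,421.28):
Code 55.81 is under a tariff-rate quota (threshold 3,470 pairs). In-quota: 3,470 pairs at 1.5%; over-quota: 3,034 pairs at 29%.
Pro-rata value split: in-quota = €148,421.28 × 3,470/6,504 = €79,185.40; over-quota = €148,421.28 − €79,185.40 = €69,235.88.
In-quota duty = €79,185.40 × 1.5% = €1,187.78. Over-quota duty = €69,235.88 × 29% = €20,078.41.
Line duty = €1,187.78 + €20,078.41 = €21,266.19.
Line 2 (67.64, Solius, 1,490 kg, €352,370.10):
Base rate for 67.64 is 15.5% + €2.83/kg.
67.64 has an FTA preferential rate, but origin Solius is not Belistan; base rate stands.
Additional duty on 67.64 from Solius: +63.7%. Applied ad valorem rate: 15.5% + 63.7% = 79.2%.
Duty = €352,370.10 × 79.2% + 1,490 × €2.83 = €283,293.82.
Line 3 (71.58, Solius, 2,401 units, €86,315.95):
Base rate for 71.58 is 13.5%.
Duty = €86,315.95 × 13.5% = €11,652.65.
Total = €21,266.19 + €283,293.82 + €11,652.65 = €316,212.66.

€316,212.66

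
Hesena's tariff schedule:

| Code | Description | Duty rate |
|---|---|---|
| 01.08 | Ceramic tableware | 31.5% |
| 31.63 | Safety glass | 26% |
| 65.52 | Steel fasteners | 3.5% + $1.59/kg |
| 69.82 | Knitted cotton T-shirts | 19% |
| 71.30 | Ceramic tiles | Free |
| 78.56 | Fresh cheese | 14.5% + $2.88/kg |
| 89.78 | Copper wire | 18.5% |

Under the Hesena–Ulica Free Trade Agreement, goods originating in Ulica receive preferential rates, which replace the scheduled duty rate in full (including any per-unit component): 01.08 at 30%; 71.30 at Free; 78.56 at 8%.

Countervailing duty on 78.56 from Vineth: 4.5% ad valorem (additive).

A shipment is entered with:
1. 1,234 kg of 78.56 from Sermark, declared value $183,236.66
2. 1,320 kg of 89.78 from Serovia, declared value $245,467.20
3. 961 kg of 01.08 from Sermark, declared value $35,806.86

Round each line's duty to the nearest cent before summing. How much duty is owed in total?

Line 1 (78.56, Sermark, 1,234 kg, $183,236.66):
Base rate for 78.56 is 14.5% + $2.88/kg.
78.56 has an FTA preferential rate, but origin Sermark is not Ulica; base rate stands.
The additional-duty order on 78.56 targets Vineth, not Sermark; it does not apply.
Duty = $183,236.66 × 14.5% + 1,234 × $2.88 = $30,123.24.
Line 2 (89.78, Serovia, 1,320 kg, $245,467.20):
Base rate for 89.78 is 18.5%.
Duty = $245,467.20 × 18.5% = $45,411.43.
Line 3 (01.08, Sermark, 961 kg, $35,806.86):
Base rate for 01.08 is 31.5%.
01.08 has an FTA preferential rate, but origin Sermark is not Ulica; base rate stands.
Duty = $35,806.86 × 31.5% = $11,279.16.
Total = $30,123.24 + $45,411.43 + $11,279.16 = $86,813.83.

$86,813.83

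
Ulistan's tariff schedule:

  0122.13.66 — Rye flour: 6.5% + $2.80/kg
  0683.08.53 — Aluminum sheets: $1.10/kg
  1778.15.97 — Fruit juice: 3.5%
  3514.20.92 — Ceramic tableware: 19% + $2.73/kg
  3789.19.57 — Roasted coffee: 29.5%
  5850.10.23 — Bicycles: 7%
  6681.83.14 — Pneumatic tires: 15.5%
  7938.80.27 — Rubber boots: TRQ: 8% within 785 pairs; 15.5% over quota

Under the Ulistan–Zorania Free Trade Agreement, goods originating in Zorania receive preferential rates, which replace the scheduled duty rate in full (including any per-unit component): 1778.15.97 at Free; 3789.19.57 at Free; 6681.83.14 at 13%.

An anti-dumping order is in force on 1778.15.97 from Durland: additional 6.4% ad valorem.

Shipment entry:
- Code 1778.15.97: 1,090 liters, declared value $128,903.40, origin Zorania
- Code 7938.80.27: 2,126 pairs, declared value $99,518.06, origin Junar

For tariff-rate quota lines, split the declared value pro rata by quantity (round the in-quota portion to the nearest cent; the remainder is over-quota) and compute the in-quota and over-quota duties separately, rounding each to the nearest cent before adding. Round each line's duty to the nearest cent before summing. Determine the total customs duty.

Line 1 (1778.15.97, Zorania, 1,090 liters, $128,903.40):
Base rate for 1778.15.97 is 3.5%.
Origin Zorania qualifies under the Ulistan–Zorania agreement and 1778.15.97 is covered: preferential rate Free applies instead.
The additional-duty order on 1778.15.97 targets Durland, not Zorania; it does not apply.
Duty = $128,903.40 × 0% = $0.00.
Line 2 (7938.80.27, Junar, 2,126 pairs, $99,518.06):
Code 7938.80.27 is under a tariff-rate quota (threshold 785 pairs). In-quota: 785 pairs at 8%; over-quota: 1,341 pairs at 15.5%.
Pro-rata value split: in-quota = $99,518.06 × 785/2,126 = $36,745.85; over-quota = $99,518.06 − $36,745.85 = $62,772.21.
In-quota duty = $36,745.85 × 8% = $2,939.67. Over-quota duty = $62,772.21 × 15.5% = $9,729.69.
Line duty = $2,939.67 + $9,729.69 = $12,669.36.
Total = $0.00 + $12,669.36 = $12,669.36.

$12,669.36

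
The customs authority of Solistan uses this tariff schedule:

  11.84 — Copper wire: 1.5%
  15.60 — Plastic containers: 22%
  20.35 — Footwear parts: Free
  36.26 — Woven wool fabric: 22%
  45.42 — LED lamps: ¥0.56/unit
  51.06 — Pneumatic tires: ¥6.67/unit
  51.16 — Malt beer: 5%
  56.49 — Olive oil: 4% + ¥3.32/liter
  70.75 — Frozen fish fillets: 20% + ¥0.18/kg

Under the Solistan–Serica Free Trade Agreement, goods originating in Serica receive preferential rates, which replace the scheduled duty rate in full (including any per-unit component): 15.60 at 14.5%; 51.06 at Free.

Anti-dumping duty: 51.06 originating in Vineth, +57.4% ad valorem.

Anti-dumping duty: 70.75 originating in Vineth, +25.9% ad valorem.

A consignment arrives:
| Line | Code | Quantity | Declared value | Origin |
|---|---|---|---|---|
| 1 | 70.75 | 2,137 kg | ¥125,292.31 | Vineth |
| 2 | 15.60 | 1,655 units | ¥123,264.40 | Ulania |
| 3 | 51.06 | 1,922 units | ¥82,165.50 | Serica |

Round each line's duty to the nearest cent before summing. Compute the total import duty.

¥85,012.00

Line 1 (70.75, Vineth, 2,137 kg, ¥125,292.31):
Base rate for 70.75 is 20% + ¥0.18/kg.
Additional duty on 70.75 from Vineth: +25.9%. Applied ad valorem rate: 20% + 25.9% = 45.9%.
Duty = ¥125,292.31 × 45.9% + 2,137 × ¥0.18 = ¥57,893.83.
Line 2 (15.60, Ulania, 1,655 units, ¥123,264.40):
Base rate for 15.60 is 22%.
15.60 has an FTA preferential rate, but origin Ulania is not Serica; base rate stands.
Duty = ¥123,264.40 × 22% = ¥27,118.17.
Line 3 (51.06, Serica, 1,922 units, ¥82,165.50):
Base rate for 51.06 is ¥6.67/unit.
Origin Serica qualifies under the Solistan–Serica agreement and 51.06 is covered: preferential rate Free applies instead.
The additional-duty order on 51.06 targets Vineth, not Serica; it does not apply.
Duty = ¥82,165.50 × 0% = ¥0.00.
Total = ¥57,893.83 + ¥27,118.17 + ¥0.00 = ¥85,012.00.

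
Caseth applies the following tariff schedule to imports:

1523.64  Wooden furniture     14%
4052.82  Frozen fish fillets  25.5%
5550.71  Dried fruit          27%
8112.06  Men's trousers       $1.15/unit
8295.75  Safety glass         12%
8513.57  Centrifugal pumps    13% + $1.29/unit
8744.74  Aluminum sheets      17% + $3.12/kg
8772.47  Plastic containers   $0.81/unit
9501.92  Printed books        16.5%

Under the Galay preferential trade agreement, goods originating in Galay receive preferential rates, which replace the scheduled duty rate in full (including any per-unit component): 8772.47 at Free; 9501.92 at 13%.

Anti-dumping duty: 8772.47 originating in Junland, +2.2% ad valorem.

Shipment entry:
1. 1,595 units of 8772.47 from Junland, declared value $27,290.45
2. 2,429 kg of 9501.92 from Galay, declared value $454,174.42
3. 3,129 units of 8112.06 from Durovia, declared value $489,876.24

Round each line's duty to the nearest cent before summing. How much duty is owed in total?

$64,533.36

Line 1 (8772.47, Junland, 1,595 units, $27,290.45):
Base rate for 8772.47 is $0.81/unit.
8772.47 has an FTA preferential rate, but origin Junland is not Galay; base rate stands.
Additional duty on 8772.47 from Junland: +2.2% ad valorem. Applied ad valorem rate = 2.2%.
Duty = $27,290.45 × 2.2% + 1,595 × $0.81 = $1,892.34.
Line 2 (9501.92, Galay, 2,429 kg, $454,174.42):
Base rate for 9501.92 is 16.5%.
Origin Galay qualifies under the Caseth–Galay agreement and 9501.92 is covered: preferential rate 13% applies instead.
Duty = $454,174.42 × 13% = $59,042.67.
Line 3 (8112.06, Durovia, 3,129 units, $489,876.24):
Base rate for 8112.06 is $1.15/unit.
Duty = 3,129 × $1.15 = $3,598.35.
Total = $1,892.34 + $59,042.67 + $3,598.35 = $64,533.36.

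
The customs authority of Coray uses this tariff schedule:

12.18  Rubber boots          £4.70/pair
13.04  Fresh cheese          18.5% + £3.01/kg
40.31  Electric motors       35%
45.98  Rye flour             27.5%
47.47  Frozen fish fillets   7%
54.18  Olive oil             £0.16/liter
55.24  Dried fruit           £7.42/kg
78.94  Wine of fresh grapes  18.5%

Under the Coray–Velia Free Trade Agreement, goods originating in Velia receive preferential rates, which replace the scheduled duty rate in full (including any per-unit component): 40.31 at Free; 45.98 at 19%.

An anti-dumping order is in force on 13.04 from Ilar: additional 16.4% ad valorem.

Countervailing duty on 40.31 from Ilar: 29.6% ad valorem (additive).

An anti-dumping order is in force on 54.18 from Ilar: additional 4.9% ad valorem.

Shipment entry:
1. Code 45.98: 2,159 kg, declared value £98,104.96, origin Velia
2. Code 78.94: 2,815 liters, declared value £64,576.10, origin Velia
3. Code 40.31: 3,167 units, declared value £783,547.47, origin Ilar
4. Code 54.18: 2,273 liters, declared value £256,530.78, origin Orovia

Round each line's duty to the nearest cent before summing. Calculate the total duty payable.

£537,121.87

Line 1 (45.98, Velia, 2,159 kg, £98,104.96):
Base rate for 45.98 is 27.5%.
Origin Velia qualifies under the Coray–Velia agreement and 45.98 is covered: preferential rate 19% applies instead.
Duty = £98,104.96 × 19% = £18,639.94.
Line 2 (78.94, Velia, 2,815 liters, £64,576.10):
Base rate for 78.94 is 18.5%.
Origin Velia is the FTA partner but 78.94 is not on the preference list; base rate stands.
Duty = £64,576.10 × 18.5% = £11,946.58.
Line 3 (40.31, Ilar, 3,167 units, £783,547.47):
Base rate for 40.31 is 35%.
40.31 has an FTA preferential rate, but origin Ilar is not Velia; base rate stands.
Additional duty on 40.31 from Ilar: +29.6%. Applied ad valorem rate: 35% + 29.6% = 64.6%.
Duty = £783,547.47 × 64.6% = £506,171.67.
Line 4 (54.18, Orovia, 2,273 liters, £256,530.78):
Base rate for 54.18 is £0.16/liter.
The additional-duty order on 54.18 targets Ilar, not Orovia; it does not apply.
Duty = 2,273 × £0.16 = £363.68.
Total = £18,639.94 + £11,946.58 + £506,171.67 + £363.68 = £537,121.87.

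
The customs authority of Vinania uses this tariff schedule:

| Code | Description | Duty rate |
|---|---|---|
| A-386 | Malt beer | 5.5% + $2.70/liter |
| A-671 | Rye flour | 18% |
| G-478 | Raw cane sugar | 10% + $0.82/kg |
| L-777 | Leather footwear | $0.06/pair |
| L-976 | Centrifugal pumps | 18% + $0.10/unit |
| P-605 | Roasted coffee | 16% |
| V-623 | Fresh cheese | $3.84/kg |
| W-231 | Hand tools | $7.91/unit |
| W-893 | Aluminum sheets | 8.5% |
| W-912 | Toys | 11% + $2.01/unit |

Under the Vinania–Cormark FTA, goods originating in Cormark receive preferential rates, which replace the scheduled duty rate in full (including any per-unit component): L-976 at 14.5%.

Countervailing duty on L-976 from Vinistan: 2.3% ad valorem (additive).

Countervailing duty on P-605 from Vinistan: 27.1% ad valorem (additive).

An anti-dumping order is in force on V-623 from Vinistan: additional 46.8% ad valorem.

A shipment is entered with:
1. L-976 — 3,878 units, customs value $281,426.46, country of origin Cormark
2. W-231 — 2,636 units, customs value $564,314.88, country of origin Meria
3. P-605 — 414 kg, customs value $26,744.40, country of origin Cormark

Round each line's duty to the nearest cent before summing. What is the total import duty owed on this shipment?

$65,936.70

Line 1 (L-976, Cormark, 3,878 units, $281,426.46):
Base rate for L-976 is 18% + $0.10/unit.
Origin Cormark qualifies under the Vinania–Cormark agreement and L-976 is covered: preferential rate 14.5% applies instead.
The additional-duty order on L-976 targets Vinistan, not Cormark; it does not apply.
Duty = $281,426.46 × 14.5% = $40,806.84.
Line 2 (W-231, Meria, 2,636 units, $564,314.88):
Base rate for W-231 is $7.91/unit.
Duty = 2,636 × $7.91 = $20,850.76.
Line 3 (P-605, Cormark, 414 kg, $26,744.40):
Base rate for P-605 is 16%.
Origin Cormark is the FTA partner but P-605 is not on the preference list; base rate stands.
The additional-duty order on P-605 targets Vinistan, not Cormark; it does not apply.
Duty = $26,744.40 × 16% = $4,279.10.
Total = $40,806.84 + $20,850.76 + $4,279.10 = $65,936.70.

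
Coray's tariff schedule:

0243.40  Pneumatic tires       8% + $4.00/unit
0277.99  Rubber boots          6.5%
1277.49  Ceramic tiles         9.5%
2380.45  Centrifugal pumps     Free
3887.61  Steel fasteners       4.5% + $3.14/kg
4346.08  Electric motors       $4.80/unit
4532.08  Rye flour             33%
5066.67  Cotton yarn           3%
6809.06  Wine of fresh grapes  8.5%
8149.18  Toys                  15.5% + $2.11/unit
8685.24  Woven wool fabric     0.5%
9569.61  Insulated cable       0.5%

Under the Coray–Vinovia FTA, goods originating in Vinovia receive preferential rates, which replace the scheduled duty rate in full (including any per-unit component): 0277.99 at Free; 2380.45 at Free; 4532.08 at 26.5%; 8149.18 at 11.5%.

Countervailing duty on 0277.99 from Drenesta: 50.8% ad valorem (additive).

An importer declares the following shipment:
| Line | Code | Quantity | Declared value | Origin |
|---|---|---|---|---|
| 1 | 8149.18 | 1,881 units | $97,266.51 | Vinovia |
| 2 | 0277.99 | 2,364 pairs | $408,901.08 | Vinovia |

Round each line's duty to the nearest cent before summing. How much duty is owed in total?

$11,185.65

Line 1 (8149.18, Vinovia, 1,881 units, $97,266.51):
Base rate for 8149.18 is 15.5% + $2.11/unit.
Origin Vinovia qualifies under the Coray–Vinovia agreement and 8149.18 is covered: preferential rate 11.5% applies instead.
Duty = $97,266.51 × 11.5% = $11,185.65.
Line 2 (0277.99, Vinovia, 2,364 pairs, $408,901.08):
Base rate for 0277.99 is 6.5%.
Origin Vinovia qualifies under the Coray–Vinovia agreement and 0277.99 is covered: preferential rate Free applies instead.
The additional-duty order on 0277.99 targets Drenesta, not Vinovia; it does not apply.
Duty = $408,901.08 × 0% = $0.00.
Total = $11,185.65 + $0.00 = $11,185.65.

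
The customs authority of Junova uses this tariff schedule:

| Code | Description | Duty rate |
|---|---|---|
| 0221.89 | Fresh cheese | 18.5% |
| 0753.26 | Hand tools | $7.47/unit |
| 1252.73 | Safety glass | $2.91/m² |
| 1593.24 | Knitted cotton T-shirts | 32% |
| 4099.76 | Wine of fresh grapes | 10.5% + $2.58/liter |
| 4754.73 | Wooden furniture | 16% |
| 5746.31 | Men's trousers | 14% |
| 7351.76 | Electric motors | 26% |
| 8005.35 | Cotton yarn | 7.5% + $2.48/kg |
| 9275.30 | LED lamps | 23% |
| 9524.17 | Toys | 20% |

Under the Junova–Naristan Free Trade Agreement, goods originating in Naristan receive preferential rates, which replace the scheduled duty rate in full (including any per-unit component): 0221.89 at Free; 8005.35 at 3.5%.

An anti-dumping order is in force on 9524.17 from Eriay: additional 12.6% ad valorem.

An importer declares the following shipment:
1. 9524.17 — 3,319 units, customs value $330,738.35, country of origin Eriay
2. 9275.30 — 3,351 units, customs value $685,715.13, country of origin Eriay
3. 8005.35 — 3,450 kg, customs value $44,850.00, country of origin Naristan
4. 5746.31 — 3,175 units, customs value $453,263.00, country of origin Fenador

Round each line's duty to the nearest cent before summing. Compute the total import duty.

Line 1 (9524.17, Eriay, 3,319 units, $330,738.35):
Base rate for 9524.17 is 20%.
Additional duty on 9524.17 from Eriay: +12.6%. Applied ad valorem rate: 20% + 12.6% = 32.6%.
Duty = $330,738.35 × 32.6% = $107,820.70.
Line 2 (9275.30, Eriay, 3,351 units, $685,715.13):
Base rate for 9275.30 is 23%.
Duty = $685,715.13 × 23% = $157,714.48.
Line 3 (8005.35, Naristan, 3,450 kg, $44,850.00):
Base rate for 8005.35 is 7.5% + $2.48/kg.
Origin Naristan qualifies under the Junova–Naristan agreement and 8005.35 is covered: preferential rate 3.5% applies instead.
Duty = $44,850.00 × 3.5% = $1,569.75.
Line 4 (5746.31, Fenador, 3,175 units, $453,263.00):
Base rate for 5746.31 is 14%.
Duty = $453,263.00 × 14% = $63,456.82.
Total = $107,820.70 + $157,714.48 + $1,569.75 + $63,456.82 = $330,561.75.

$330,561.75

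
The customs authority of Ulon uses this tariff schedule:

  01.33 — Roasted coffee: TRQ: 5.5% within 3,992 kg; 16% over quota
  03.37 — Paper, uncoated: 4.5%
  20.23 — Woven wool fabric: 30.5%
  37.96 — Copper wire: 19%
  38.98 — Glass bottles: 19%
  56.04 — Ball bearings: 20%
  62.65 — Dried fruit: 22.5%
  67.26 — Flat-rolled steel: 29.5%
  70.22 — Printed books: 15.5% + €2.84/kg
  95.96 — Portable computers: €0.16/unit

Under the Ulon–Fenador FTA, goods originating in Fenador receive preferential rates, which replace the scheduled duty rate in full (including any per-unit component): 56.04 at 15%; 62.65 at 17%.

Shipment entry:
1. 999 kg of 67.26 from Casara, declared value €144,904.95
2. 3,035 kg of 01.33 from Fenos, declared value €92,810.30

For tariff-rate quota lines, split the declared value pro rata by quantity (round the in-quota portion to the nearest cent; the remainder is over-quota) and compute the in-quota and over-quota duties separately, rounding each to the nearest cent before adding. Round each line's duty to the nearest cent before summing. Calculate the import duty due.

Line 1 (67.26, Casara, 999 kg, €144,904.95):
Base rate for 67.26 is 29.5%.
Duty = €144,904.95 × 29.5% = €42,746.96.
Line 2 (01.33, Fenos, 3,035 kg, €92,810.30):
Code 01.33 is under a tariff-rate quota (threshold 3,992 kg). Quantity 3,035 kg is within the quota, so the in-quota rate 5.5% applies to the full value.
Duty = €92,810.30 × 5.5% = €5,104.57.
Total = €42,746.96 + €5,104.57 = €47,851.53.

€47,851.53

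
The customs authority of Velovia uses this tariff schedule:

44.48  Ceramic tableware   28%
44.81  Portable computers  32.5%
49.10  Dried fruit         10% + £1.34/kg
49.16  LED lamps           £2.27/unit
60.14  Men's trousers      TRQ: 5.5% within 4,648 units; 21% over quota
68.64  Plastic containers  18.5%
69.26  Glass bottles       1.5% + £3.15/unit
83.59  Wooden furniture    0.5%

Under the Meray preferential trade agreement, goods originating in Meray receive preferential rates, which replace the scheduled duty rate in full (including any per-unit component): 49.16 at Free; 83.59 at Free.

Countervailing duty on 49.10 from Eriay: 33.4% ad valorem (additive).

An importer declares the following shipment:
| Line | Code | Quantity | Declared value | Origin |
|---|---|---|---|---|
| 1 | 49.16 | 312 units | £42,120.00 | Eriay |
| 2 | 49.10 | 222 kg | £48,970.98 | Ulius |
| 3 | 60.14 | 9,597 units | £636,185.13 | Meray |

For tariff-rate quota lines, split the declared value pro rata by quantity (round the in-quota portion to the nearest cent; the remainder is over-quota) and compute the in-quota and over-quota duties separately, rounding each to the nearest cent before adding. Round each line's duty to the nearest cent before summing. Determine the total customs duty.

£91,743.73

Line 1 (49.16, Eriay, 312 units, £42,120.00):
Base rate for 49.16 is £2.27/unit.
49.16 has an FTA preferential rate, but origin Eriay is not Meray; base rate stands.
Duty = 312 × £2.27 = £708.24.
Line 2 (49.10, Ulius, 222 kg, £48,970.98):
Base rate for 49.10 is 10% + £1.34/kg.
The additional-duty order on 49.10 targets Eriay, not Ulius; it does not apply.
Duty = £48,970.98 × 10% + 222 × £1.34 = £5,194.58.
Line 3 (60.14, Meray, 9,597 units, £636,185.13):
Code 60.14 is under a tariff-rate quota (threshold 4,648 units). In-quota: 4,648 units at 5.5%; over-quota: 4,949 units at 21%.
Pro-rata value split: in-quota = £636,185.13 × 4,648/9,597 = £308,115.92; over-quota = £636,185.13 − £308,115.92 = £328,069.21.
In-quota duty = £308,115.92 × 5.5% = £16,946.38. Over-quota duty = £328,069.21 × 21% = £68,894.53.
Line duty = £16,946.38 + £68,894.53 = £85,840.91.
Total = £708.24 + £5,194.58 + £85,840.91 = £91,743.73.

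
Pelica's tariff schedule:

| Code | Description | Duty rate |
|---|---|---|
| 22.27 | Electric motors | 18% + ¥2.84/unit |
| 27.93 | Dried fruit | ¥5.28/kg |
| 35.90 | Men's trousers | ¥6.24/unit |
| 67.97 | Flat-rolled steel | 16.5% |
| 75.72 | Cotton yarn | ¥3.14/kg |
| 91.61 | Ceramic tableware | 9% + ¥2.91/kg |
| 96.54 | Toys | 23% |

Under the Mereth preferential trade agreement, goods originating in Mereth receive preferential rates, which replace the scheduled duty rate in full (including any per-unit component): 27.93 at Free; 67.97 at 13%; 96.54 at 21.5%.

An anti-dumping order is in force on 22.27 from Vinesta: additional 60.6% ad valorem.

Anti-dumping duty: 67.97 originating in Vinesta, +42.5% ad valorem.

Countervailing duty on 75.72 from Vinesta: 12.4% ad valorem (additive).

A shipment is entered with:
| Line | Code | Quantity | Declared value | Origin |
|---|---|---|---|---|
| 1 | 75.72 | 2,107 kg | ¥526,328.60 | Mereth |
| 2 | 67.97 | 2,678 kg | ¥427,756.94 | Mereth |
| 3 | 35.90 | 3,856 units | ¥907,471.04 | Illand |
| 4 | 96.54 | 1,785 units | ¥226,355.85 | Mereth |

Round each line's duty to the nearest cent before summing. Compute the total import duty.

Line 1 (75.72, Mereth, 2,107 kg, ¥526,328.60):
Base rate for 75.72 is ¥3.14/kg.
Origin Mereth is the FTA partner but 75.72 is not on the preference list; base rate stands.
The additional-duty order on 75.72 targets Vinesta, not Mereth; it does not apply.
Duty = 2,107 × ¥3.14 = ¥6,615.98.
Line 2 (67.97, Mereth, 2,678 kg, ¥427,756.94):
Base rate for 67.97 is 16.5%.
Origin Mereth qualifies under the Pelica–Mereth agreement and 67.97 is covered: preferential rate 13% applies instead.
The additional-duty order on 67.97 targets Vinesta, not Mereth; it does not apply.
Duty = ¥427,756.94 × 13% = ¥55,608.40.
Line 3 (35.90, Illand, 3,856 units, ¥907,471.04):
Base rate for 35.90 is ¥6.24/unit.
Duty = 3,856 × ¥6.24 = ¥24,061.44.
Line 4 (96.54, Mereth, 1,785 units, ¥226,355.85):
Base rate for 96.54 is 23%.
Origin Mereth qualifies under the Pelica–Mereth agreement and 96.54 is covered: preferential rate 21.5% applies instead.
Duty = ¥226,355.85 × 21.5% = ¥48,666.51.
Total = ¥6,615.98 + ¥55,608.40 + ¥24,061.44 + ¥48,666.51 = ¥134,952.33.

¥134,952.33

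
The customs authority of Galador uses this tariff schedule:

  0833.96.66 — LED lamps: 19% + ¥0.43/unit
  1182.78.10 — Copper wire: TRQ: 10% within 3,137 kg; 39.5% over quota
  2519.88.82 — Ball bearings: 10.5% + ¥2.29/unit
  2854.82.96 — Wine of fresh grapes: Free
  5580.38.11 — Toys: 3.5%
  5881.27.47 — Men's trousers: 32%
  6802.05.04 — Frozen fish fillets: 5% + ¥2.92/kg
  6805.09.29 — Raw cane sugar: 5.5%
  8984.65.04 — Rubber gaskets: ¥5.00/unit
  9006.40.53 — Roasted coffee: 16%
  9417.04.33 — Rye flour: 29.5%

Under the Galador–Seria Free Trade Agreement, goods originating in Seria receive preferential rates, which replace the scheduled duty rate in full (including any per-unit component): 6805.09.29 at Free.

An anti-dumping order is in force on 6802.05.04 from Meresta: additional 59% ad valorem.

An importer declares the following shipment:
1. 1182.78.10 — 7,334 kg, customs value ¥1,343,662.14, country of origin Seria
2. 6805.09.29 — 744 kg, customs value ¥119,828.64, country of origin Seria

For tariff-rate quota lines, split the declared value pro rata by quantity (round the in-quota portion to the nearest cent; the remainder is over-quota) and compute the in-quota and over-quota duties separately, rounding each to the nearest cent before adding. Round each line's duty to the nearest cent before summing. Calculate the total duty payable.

Line 1 (1182.78.10, Seria, 7,334 kg, ¥1,343,662.14):
Code 1182.78.10 is under a tariff-rate quota (threshold 3,137 kg). In-quota: 3,137 kg at 10%; over-quota: 4,197 kg at 39.5%.
Pro-rata value split: in-quota = ¥1,343,662.14 × 3,137/7,334 = ¥574,729.77; over-quota = ¥1,343,662.14 − ¥574,729.77 = ¥768,932.37.
In-quota duty = ¥574,729.77 × 10% = ¥57,472.98. Over-quota duty = ¥768,932.37 × 39.5% = ¥303,728.29.
Line duty = ¥57,472.98 + ¥303,728.29 = ¥361,201.27.
Line 2 (6805.09.29, Seria, 744 kg, ¥119,828.64):
Base rate for 6805.09.29 is 5.5%.
Origin Seria qualifies under the Galador–Seria agreement and 6805.09.29 is covered: preferential rate Free applies instead.
Duty = ¥119,828.64 × 0% = ¥0.00.
Total = ¥361,201.27 + ¥0.00 = ¥361,201.27.

¥361,201.27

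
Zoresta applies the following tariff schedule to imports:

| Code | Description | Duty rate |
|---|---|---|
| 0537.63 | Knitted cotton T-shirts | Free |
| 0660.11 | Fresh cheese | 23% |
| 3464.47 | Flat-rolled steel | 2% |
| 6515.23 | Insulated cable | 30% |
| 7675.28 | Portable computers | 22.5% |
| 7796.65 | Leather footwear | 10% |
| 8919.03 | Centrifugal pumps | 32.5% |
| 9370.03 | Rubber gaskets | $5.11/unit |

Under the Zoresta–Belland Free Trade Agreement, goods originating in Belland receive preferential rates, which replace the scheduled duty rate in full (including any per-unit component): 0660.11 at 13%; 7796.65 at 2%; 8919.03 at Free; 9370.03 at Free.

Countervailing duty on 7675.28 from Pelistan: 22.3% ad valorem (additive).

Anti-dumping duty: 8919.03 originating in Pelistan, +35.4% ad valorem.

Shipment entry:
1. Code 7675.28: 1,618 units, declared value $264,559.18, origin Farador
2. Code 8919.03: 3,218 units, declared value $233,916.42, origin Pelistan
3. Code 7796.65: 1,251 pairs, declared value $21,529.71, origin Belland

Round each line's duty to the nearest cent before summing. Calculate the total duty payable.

Line 1 (7675.28, Farador, 1,618 units, $264,559.18):
Base rate for 7675.28 is 22.5%.
The additional-duty order on 7675.28 targets Pelistan, not Farador; it does not apply.
Duty = $264,559.18 × 22.5% = $59,525.82.
Line 2 (8919.03, Pelistan, 3,218 units, $233,916.42):
Base rate for 8919.03 is 32.5%.
8919.03 has an FTA preferential rate, but origin Pelistan is not Belland; base rate stands.
Additional duty on 8919.03 from Pelistan: +35.4%. Applied ad valorem rate: 32.5% + 35.4% = 67.9%.
Duty = $233,916.42 × 67.9% = $158,829.25.
Line 3 (7796.65, Belland, 1,251 pairs, $21,529.71):
Base rate for 7796.65 is 10%.
Origin Belland qualifies under the Zoresta–Belland agreement and 7796.65 is covered: preferential rate 2% applies instead.
Duty = $21,529.71 × 2% = $430.59.
Total = $59,525.82 + $158,829.25 + $430.59 = $218,785.66.

$218,785.66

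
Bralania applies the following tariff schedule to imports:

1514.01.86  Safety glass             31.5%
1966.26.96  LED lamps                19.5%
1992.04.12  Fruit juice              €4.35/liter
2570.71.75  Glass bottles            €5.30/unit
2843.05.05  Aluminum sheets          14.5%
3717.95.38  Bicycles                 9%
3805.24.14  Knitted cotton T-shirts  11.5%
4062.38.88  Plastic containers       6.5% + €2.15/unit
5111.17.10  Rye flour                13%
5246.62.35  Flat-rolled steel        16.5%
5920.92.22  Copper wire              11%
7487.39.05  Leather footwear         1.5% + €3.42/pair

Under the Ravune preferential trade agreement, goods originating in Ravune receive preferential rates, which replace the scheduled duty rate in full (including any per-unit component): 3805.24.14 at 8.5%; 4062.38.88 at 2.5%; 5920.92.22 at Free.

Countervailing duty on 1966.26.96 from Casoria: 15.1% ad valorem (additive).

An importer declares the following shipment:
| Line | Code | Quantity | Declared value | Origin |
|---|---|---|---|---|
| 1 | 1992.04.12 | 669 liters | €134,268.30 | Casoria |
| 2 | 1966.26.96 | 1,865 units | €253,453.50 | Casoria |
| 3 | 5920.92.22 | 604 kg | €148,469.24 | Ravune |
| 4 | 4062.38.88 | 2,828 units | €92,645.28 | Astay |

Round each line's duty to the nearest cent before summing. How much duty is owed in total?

€102,707.20

Line 1 (1992.04.12, Casoria, 669 liters, €134,268.30):
Base rate for 1992.04.12 is €4.35/liter.
Duty = 669 × €4.35 = €2,910.15.
Line 2 (1966.26.96, Casoria, 1,865 units, €253,453.50):
Base rate for 1966.26.96 is 19.5%.
Additional duty on 1966.26.96 from Casoria: +15.1%. Applied ad valorem rate: 19.5% + 15.1% = 34.6%.
Duty = €253,453.50 × 34.6% = €87,694.91.
Line 3 (5920.92.22, Ravune, 604 kg, €148,469.24):
Base rate for 5920.92.22 is 11%.
Origin Ravune qualifies under the Bralania–Ravune agreement and 5920.92.22 is covered: preferential rate Free applies instead.
Duty = €148,469.24 × 0% = €0.00.
Line 4 (4062.38.88, Astay, 2,828 units, €92,645.28):
Base rate for 4062.38.88 is 6.5% + €2.15/unit.
4062.38.88 has an FTA preferential rate, but origin Astay is not Ravune; base rate stands.
Duty = €92,645.28 × 6.5% + 2,828 × €2.15 = €12,102.14.
Total = €2,910.15 + €87,694.91 + €0.00 + €12,102.14 = €102,707.20.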